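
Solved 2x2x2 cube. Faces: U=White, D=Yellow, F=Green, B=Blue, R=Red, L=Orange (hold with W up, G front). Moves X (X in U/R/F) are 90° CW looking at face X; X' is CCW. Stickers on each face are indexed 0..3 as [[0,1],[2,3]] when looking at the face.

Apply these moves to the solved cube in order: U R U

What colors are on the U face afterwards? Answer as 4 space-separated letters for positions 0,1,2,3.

Answer: W W G R

Derivation:
After move 1 (U): U=WWWW F=RRGG R=BBRR B=OOBB L=GGOO
After move 2 (R): R=RBRB U=WRWG F=RYGY D=YBYO B=WOWB
After move 3 (U): U=WWGR F=RBGY R=WORB B=GGWB L=RYOO
Query: U face = WWGR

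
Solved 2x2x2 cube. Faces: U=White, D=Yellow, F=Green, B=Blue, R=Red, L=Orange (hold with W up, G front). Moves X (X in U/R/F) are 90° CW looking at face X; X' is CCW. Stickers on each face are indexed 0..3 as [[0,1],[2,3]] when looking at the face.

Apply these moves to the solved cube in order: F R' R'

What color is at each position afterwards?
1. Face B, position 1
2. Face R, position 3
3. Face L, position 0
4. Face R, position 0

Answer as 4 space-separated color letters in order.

After move 1 (F): F=GGGG U=WWOO R=WRWR D=RRYY L=OYOY
After move 2 (R'): R=RRWW U=WBOB F=GWGO D=RGYG B=YBRB
After move 3 (R'): R=RWRW U=WROY F=GBGB D=RWYO B=GBGB
Query 1: B[1] = B
Query 2: R[3] = W
Query 3: L[0] = O
Query 4: R[0] = R

Answer: B W O R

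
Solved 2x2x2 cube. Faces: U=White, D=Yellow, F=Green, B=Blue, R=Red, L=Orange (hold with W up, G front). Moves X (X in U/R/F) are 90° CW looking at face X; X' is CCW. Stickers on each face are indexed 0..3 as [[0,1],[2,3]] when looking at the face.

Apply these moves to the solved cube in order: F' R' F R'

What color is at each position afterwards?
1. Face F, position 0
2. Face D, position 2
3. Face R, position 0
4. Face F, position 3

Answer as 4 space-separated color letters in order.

After move 1 (F'): F=GGGG U=WWRR R=YRYR D=OOYY L=OWOW
After move 2 (R'): R=RRYY U=WBRB F=GWGR D=OGYG B=YBOB
After move 3 (F): F=GGRW U=WBWW R=RRBY D=YRYG L=OOOG
After move 4 (R'): R=RYRB U=WOWY F=GBRW D=YGYW B=GBRB
Query 1: F[0] = G
Query 2: D[2] = Y
Query 3: R[0] = R
Query 4: F[3] = W

Answer: G Y R W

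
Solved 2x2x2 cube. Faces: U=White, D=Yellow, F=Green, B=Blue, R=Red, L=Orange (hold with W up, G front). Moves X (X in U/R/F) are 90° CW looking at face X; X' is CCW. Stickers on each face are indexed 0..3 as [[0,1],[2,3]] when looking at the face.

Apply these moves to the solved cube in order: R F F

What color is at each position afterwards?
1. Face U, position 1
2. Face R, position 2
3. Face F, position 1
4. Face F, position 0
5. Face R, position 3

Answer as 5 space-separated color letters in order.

After move 1 (R): R=RRRR U=WGWG F=GYGY D=YBYB B=WBWB
After move 2 (F): F=GGYY U=WGOO R=WRGR D=RRYB L=OYOB
After move 3 (F): F=YGYG U=WGBY R=OROR D=GWYB L=OROR
Query 1: U[1] = G
Query 2: R[2] = O
Query 3: F[1] = G
Query 4: F[0] = Y
Query 5: R[3] = R

Answer: G O G Y R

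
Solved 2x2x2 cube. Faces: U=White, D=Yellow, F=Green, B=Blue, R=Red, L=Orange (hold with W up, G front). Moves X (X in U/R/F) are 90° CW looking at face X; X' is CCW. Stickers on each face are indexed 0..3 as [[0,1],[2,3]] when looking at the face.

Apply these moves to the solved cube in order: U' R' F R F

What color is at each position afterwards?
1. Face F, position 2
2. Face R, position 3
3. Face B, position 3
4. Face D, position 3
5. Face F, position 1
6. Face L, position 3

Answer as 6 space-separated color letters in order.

After move 1 (U'): U=WWWW F=OOGG R=GGRR B=RRBB L=BBOO
After move 2 (R'): R=GRGR U=WBWR F=OWGW D=YOYG B=YRYB
After move 3 (F): F=GOWW U=WBOB R=WRRR D=GGYG L=BYOO
After move 4 (R): R=RWRR U=WOOW F=GGWG D=GYYY B=BRBB
After move 5 (F): F=WGGG U=WOOY R=OWWR D=RRYY L=BGOY
Query 1: F[2] = G
Query 2: R[3] = R
Query 3: B[3] = B
Query 4: D[3] = Y
Query 5: F[1] = G
Query 6: L[3] = Y

Answer: G R B Y G Y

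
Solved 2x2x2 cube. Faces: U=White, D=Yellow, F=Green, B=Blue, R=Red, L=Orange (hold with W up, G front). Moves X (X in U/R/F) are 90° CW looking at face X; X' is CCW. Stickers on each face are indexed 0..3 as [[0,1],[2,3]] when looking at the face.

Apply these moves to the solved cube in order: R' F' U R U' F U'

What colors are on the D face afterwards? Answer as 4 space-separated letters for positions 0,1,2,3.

After move 1 (R'): R=RRRR U=WBWB F=GWGW D=YGYG B=YBYB
After move 2 (F'): F=WWGG U=WBRR R=GRYR D=OOYG L=OBOW
After move 3 (U): U=RWRB F=GRGG R=YBYR B=OBYB L=WWOW
After move 4 (R): R=YYRB U=RRRG F=GOGG D=OYYO B=BBWB
After move 5 (U'): U=RGRR F=WWGG R=GORB B=YYWB L=BBOW
After move 6 (F): F=GWGW U=RGWB R=RORB D=RGYO L=BOOY
After move 7 (U'): U=GBRW F=BOGW R=GWRB B=ROWB L=YYOY
Query: D face = RGYO

Answer: R G Y O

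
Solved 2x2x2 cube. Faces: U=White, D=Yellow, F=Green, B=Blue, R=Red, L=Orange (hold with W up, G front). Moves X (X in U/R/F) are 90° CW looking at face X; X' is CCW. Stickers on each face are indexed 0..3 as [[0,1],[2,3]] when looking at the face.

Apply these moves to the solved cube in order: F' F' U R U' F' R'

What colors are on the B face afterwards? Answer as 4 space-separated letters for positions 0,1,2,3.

Answer: O B R B

Derivation:
After move 1 (F'): F=GGGG U=WWRR R=YRYR D=OOYY L=OWOW
After move 2 (F'): F=GGGG U=WWYY R=OROR D=WWYY L=OROR
After move 3 (U): U=YWYW F=ORGG R=BBOR B=ORBB L=GGOR
After move 4 (R): R=OBRB U=YRYG F=OWGY D=WBYO B=WRWB
After move 5 (U'): U=RGYY F=GGGY R=OWRB B=OBWB L=WROR
After move 6 (F'): F=GYGG U=RGOR R=BWWB D=RRYO L=WYOY
After move 7 (R'): R=WBBW U=RWOO F=GGGR D=RYYG B=OBRB
Query: B face = OBRB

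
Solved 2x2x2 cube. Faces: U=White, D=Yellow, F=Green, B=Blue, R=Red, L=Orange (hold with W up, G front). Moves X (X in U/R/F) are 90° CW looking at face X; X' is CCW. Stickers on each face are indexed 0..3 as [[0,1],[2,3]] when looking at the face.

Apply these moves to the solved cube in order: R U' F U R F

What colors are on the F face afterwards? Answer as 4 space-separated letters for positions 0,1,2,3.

Answer: Y W B G

Derivation:
After move 1 (R): R=RRRR U=WGWG F=GYGY D=YBYB B=WBWB
After move 2 (U'): U=GGWW F=OOGY R=GYRR B=RRWB L=WBOO
After move 3 (F): F=GOYO U=GGOB R=WYWR D=RGYB L=WYOB
After move 4 (U): U=OGBG F=WYYO R=RRWR B=WYWB L=GOOB
After move 5 (R): R=WRRR U=OYBO F=WGYB D=RWYW B=GYGB
After move 6 (F): F=YWBG U=OYBO R=BROR D=RWYW L=GROW
Query: F face = YWBG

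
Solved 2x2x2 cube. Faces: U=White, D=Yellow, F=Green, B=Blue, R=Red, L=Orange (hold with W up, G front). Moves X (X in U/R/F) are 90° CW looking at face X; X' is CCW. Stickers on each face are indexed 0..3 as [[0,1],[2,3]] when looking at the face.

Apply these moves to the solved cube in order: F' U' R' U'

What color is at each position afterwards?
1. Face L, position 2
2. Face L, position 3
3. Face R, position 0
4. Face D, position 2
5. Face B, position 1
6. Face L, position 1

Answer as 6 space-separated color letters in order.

Answer: O W O Y R R

Derivation:
After move 1 (F'): F=GGGG U=WWRR R=YRYR D=OOYY L=OWOW
After move 2 (U'): U=WRWR F=OWGG R=GGYR B=YRBB L=BBOW
After move 3 (R'): R=GRGY U=WBWY F=ORGR D=OWYG B=YROB
After move 4 (U'): U=BYWW F=BBGR R=ORGY B=GROB L=YROW
Query 1: L[2] = O
Query 2: L[3] = W
Query 3: R[0] = O
Query 4: D[2] = Y
Query 5: B[1] = R
Query 6: L[1] = R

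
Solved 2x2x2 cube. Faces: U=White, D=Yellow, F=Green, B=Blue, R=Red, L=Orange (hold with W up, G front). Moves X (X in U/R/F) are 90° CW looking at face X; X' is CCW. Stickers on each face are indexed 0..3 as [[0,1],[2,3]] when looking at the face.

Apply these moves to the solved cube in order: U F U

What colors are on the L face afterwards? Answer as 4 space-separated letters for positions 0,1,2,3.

After move 1 (U): U=WWWW F=RRGG R=BBRR B=OOBB L=GGOO
After move 2 (F): F=GRGR U=WWOG R=WBWR D=RBYY L=GYOY
After move 3 (U): U=OWGW F=WBGR R=OOWR B=GYBB L=GROY
Query: L face = GROY

Answer: G R O Y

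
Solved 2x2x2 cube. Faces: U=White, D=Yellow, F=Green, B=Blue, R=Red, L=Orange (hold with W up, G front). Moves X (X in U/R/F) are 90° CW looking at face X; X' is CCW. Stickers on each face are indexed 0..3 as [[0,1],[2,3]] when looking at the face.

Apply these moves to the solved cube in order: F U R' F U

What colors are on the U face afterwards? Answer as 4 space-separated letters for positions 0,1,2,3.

After move 1 (F): F=GGGG U=WWOO R=WRWR D=RRYY L=OYOY
After move 2 (U): U=OWOW F=WRGG R=BBWR B=OYBB L=GGOY
After move 3 (R'): R=BRBW U=OBOO F=WWGW D=RRYG B=YYRB
After move 4 (F): F=GWWW U=OBYG R=OROW D=BBYG L=GROR
After move 5 (U): U=YOGB F=ORWW R=YYOW B=GRRB L=GWOR
Query: U face = YOGB

Answer: Y O G B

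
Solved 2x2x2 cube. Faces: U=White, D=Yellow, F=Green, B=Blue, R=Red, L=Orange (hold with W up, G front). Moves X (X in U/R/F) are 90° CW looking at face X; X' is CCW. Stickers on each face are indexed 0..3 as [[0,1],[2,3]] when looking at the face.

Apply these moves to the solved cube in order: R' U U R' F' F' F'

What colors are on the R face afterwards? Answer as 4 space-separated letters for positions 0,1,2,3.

Answer: B R G R

Derivation:
After move 1 (R'): R=RRRR U=WBWB F=GWGW D=YGYG B=YBYB
After move 2 (U): U=WWBB F=RRGW R=YBRR B=OOYB L=GWOO
After move 3 (U): U=BWBW F=YBGW R=OORR B=GWYB L=RROO
After move 4 (R'): R=OROR U=BYBG F=YWGW D=YBYW B=GWGB
After move 5 (F'): F=WWYG U=BYOO R=BRYR D=ROYW L=RGOB
After move 6 (F'): F=WGWY U=BYBY R=ORRR D=GBYW L=ROOO
After move 7 (F'): F=GYWW U=BYOR R=BRGR D=OOYW L=RYOB
Query: R face = BRGR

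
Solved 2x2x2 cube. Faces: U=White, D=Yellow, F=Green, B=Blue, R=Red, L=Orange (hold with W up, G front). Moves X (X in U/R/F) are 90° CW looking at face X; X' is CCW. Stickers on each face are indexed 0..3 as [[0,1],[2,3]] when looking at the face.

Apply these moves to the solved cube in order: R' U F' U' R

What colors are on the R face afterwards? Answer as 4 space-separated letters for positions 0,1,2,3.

Answer: Y R R W

Derivation:
After move 1 (R'): R=RRRR U=WBWB F=GWGW D=YGYG B=YBYB
After move 2 (U): U=WWBB F=RRGW R=YBRR B=OOYB L=GWOO
After move 3 (F'): F=RWRG U=WWYR R=GBYR D=WOYG L=GBOB
After move 4 (U'): U=WRWY F=GBRG R=RWYR B=GBYB L=OOOB
After move 5 (R): R=YRRW U=WBWG F=GORG D=WYYG B=YBRB
Query: R face = YRRW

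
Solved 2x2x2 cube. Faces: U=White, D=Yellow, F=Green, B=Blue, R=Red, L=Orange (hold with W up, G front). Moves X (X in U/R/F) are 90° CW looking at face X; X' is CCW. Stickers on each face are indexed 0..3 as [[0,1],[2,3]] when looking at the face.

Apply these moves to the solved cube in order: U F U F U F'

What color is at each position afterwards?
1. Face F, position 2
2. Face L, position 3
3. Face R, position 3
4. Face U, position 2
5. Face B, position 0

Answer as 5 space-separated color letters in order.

After move 1 (U): U=WWWW F=RRGG R=BBRR B=OOBB L=GGOO
After move 2 (F): F=GRGR U=WWOG R=WBWR D=RBYY L=GYOY
After move 3 (U): U=OWGW F=WBGR R=OOWR B=GYBB L=GROY
After move 4 (F): F=GWRB U=OWYR R=GOWR D=WOYY L=GROB
After move 5 (U): U=YORW F=GORB R=GYWR B=GRBB L=GWOB
After move 6 (F'): F=OBGR U=YOGW R=OYWR D=WBYY L=GWOR
Query 1: F[2] = G
Query 2: L[3] = R
Query 3: R[3] = R
Query 4: U[2] = G
Query 5: B[0] = G

Answer: G R R G G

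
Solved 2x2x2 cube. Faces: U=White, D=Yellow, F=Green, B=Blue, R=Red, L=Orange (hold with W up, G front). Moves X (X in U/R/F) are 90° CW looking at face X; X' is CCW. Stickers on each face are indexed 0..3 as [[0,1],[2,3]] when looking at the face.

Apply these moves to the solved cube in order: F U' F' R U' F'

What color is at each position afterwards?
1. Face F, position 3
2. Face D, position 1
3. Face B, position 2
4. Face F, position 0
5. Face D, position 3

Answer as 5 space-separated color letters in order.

After move 1 (F): F=GGGG U=WWOO R=WRWR D=RRYY L=OYOY
After move 2 (U'): U=WOWO F=OYGG R=GGWR B=WRBB L=BBOY
After move 3 (F'): F=YGOG U=WOGW R=RGRR D=BYYY L=BOOW
After move 4 (R): R=RRRG U=WGGG F=YYOY D=BBYW B=WROB
After move 5 (U'): U=GGWG F=BOOY R=YYRG B=RROB L=WROW
After move 6 (F'): F=OYBO U=GGYR R=BYBG D=RWYW L=WGOW
Query 1: F[3] = O
Query 2: D[1] = W
Query 3: B[2] = O
Query 4: F[0] = O
Query 5: D[3] = W

Answer: O W O O W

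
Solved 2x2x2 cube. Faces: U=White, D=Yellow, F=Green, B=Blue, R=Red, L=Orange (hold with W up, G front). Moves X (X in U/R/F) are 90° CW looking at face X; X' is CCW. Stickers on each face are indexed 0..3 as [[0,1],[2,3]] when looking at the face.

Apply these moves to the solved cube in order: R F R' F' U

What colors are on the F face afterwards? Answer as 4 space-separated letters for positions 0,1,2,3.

After move 1 (R): R=RRRR U=WGWG F=GYGY D=YBYB B=WBWB
After move 2 (F): F=GGYY U=WGOO R=WRGR D=RRYB L=OYOB
After move 3 (R'): R=RRWG U=WWOW F=GGYO D=RGYY B=BBRB
After move 4 (F'): F=GOGY U=WWRW R=GRRG D=YBYY L=OWOO
After move 5 (U): U=RWWW F=GRGY R=BBRG B=OWRB L=GOOO
Query: F face = GRGY

Answer: G R G Y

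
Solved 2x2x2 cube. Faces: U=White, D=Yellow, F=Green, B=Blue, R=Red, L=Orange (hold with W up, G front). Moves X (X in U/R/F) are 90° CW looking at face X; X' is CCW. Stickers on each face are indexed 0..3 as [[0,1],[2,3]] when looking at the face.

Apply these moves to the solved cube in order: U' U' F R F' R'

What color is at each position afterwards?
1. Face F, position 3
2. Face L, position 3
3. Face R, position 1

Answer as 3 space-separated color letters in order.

Answer: R O O

Derivation:
After move 1 (U'): U=WWWW F=OOGG R=GGRR B=RRBB L=BBOO
After move 2 (U'): U=WWWW F=BBGG R=OORR B=GGBB L=RROO
After move 3 (F): F=GBGB U=WWOR R=WOWR D=ROYY L=RYOY
After move 4 (R): R=WWRO U=WBOB F=GOGY D=RBYG B=RGWB
After move 5 (F'): F=OYGG U=WBWR R=BWRO D=YYYG L=RBOO
After move 6 (R'): R=WOBR U=WWWR F=OBGR D=YYYG B=GGYB
Query 1: F[3] = R
Query 2: L[3] = O
Query 3: R[1] = O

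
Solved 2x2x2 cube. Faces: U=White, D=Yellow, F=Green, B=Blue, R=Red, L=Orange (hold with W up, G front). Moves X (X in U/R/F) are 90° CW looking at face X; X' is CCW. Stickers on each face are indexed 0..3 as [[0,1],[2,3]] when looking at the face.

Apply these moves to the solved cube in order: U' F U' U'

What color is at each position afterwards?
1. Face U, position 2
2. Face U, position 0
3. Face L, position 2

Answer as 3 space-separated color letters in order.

Answer: W B O

Derivation:
After move 1 (U'): U=WWWW F=OOGG R=GGRR B=RRBB L=BBOO
After move 2 (F): F=GOGO U=WWOB R=WGWR D=RGYY L=BYOY
After move 3 (U'): U=WBWO F=BYGO R=GOWR B=WGBB L=RROY
After move 4 (U'): U=BOWW F=RRGO R=BYWR B=GOBB L=WGOY
Query 1: U[2] = W
Query 2: U[0] = B
Query 3: L[2] = O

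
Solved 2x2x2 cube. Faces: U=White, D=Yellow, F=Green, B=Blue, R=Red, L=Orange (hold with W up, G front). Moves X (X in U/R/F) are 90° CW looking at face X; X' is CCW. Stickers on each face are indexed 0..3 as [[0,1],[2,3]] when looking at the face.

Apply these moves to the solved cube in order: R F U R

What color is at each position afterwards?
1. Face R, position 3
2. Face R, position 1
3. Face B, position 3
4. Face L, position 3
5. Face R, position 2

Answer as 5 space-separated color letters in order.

After move 1 (R): R=RRRR U=WGWG F=GYGY D=YBYB B=WBWB
After move 2 (F): F=GGYY U=WGOO R=WRGR D=RRYB L=OYOB
After move 3 (U): U=OWOG F=WRYY R=WBGR B=OYWB L=GGOB
After move 4 (R): R=GWRB U=OROY F=WRYB D=RWYO B=GYWB
Query 1: R[3] = B
Query 2: R[1] = W
Query 3: B[3] = B
Query 4: L[3] = B
Query 5: R[2] = R

Answer: B W B B R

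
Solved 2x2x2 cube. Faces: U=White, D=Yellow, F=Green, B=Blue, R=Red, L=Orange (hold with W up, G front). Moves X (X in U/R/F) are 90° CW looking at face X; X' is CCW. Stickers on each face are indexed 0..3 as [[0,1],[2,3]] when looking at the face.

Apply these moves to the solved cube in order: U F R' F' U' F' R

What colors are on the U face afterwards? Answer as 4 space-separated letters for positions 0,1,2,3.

After move 1 (U): U=WWWW F=RRGG R=BBRR B=OOBB L=GGOO
After move 2 (F): F=GRGR U=WWOG R=WBWR D=RBYY L=GYOY
After move 3 (R'): R=BRWW U=WBOO F=GWGG D=RRYR B=YOBB
After move 4 (F'): F=WGGG U=WBBW R=RRRW D=YYYR L=GOOO
After move 5 (U'): U=BWWB F=GOGG R=WGRW B=RRBB L=YOOO
After move 6 (F'): F=OGGG U=BWWR R=YGYW D=OOYR L=YBOW
After move 7 (R): R=YYWG U=BGWG F=OOGR D=OBYR B=RRWB
Query: U face = BGWG

Answer: B G W G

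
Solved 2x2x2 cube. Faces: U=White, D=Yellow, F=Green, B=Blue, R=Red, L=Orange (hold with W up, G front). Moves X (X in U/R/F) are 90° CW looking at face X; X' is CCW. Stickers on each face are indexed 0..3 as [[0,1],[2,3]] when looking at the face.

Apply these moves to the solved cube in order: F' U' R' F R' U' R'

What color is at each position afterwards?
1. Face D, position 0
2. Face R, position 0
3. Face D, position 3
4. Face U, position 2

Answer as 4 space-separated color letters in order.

After move 1 (F'): F=GGGG U=WWRR R=YRYR D=OOYY L=OWOW
After move 2 (U'): U=WRWR F=OWGG R=GGYR B=YRBB L=BBOW
After move 3 (R'): R=GRGY U=WBWY F=ORGR D=OWYG B=YROB
After move 4 (F): F=GORR U=WBWB R=WRYY D=GGYG L=BOOW
After move 5 (R'): R=RYWY U=WOWY F=GBRB D=GOYR B=GRGB
After move 6 (U'): U=OYWW F=BORB R=GBWY B=RYGB L=GROW
After move 7 (R'): R=BYGW U=OGWR F=BYRW D=GOYB B=RYOB
Query 1: D[0] = G
Query 2: R[0] = B
Query 3: D[3] = B
Query 4: U[2] = W

Answer: G B B W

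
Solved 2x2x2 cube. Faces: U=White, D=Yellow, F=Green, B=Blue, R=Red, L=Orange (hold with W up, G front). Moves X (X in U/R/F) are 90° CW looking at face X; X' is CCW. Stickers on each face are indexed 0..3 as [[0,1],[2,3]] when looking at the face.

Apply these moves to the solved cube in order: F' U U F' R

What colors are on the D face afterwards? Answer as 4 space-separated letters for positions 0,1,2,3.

After move 1 (F'): F=GGGG U=WWRR R=YRYR D=OOYY L=OWOW
After move 2 (U): U=RWRW F=YRGG R=BBYR B=OWBB L=GGOW
After move 3 (U): U=RRWW F=BBGG R=OWYR B=GGBB L=YROW
After move 4 (F'): F=BGBG U=RROY R=OWOR D=RWYY L=YWOW
After move 5 (R): R=OORW U=RGOG F=BWBY D=RBYG B=YGRB
Query: D face = RBYG

Answer: R B Y G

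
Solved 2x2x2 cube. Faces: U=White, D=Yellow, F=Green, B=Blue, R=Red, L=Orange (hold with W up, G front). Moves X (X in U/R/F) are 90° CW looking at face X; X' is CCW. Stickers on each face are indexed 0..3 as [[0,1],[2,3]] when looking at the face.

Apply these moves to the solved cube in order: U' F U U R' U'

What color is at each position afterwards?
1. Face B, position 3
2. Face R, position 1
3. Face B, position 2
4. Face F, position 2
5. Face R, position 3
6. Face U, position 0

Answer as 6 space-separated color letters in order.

Answer: B O G G W B

Derivation:
After move 1 (U'): U=WWWW F=OOGG R=GGRR B=RRBB L=BBOO
After move 2 (F): F=GOGO U=WWOB R=WGWR D=RGYY L=BYOY
After move 3 (U): U=OWBW F=WGGO R=RRWR B=BYBB L=GOOY
After move 4 (U): U=BOWW F=RRGO R=BYWR B=GOBB L=WGOY
After move 5 (R'): R=YRBW U=BBWG F=ROGW D=RRYO B=YOGB
After move 6 (U'): U=BGBW F=WGGW R=ROBW B=YRGB L=YOOY
Query 1: B[3] = B
Query 2: R[1] = O
Query 3: B[2] = G
Query 4: F[2] = G
Query 5: R[3] = W
Query 6: U[0] = B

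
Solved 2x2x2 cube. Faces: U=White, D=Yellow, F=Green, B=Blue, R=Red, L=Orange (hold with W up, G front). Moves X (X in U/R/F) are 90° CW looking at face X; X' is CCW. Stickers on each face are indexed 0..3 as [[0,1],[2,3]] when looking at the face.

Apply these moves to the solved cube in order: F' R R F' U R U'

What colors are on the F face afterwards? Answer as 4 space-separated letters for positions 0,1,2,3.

After move 1 (F'): F=GGGG U=WWRR R=YRYR D=OOYY L=OWOW
After move 2 (R): R=YYRR U=WGRG F=GOGY D=OBYB B=RBWB
After move 3 (R): R=RYRY U=WORY F=GBGB D=OWYR B=GBGB
After move 4 (F'): F=BBGG U=WORR R=WYOY D=WWYR L=OYOR
After move 5 (U): U=RWRO F=WYGG R=GBOY B=OYGB L=BBOR
After move 6 (R): R=OGYB U=RYRG F=WWGR D=WGYO B=OYWB
After move 7 (U'): U=YGRR F=BBGR R=WWYB B=OGWB L=OYOR
Query: F face = BBGR

Answer: B B G R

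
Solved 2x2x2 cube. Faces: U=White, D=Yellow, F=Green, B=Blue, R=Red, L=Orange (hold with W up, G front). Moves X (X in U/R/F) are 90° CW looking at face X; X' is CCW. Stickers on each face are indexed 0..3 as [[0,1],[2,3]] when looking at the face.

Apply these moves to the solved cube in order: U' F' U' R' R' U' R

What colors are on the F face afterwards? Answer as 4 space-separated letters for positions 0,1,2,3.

After move 1 (U'): U=WWWW F=OOGG R=GGRR B=RRBB L=BBOO
After move 2 (F'): F=OGOG U=WWGR R=YGYR D=BOYY L=BWOW
After move 3 (U'): U=WRWG F=BWOG R=OGYR B=YGBB L=RROW
After move 4 (R'): R=GROY U=WBWY F=BROG D=BWYG B=YGOB
After move 5 (R'): R=RYGO U=WOWY F=BBOY D=BRYG B=GGWB
After move 6 (U'): U=OYWW F=RROY R=BBGO B=RYWB L=GGOW
After move 7 (R): R=GBOB U=ORWY F=RROG D=BWYR B=WYYB
Query: F face = RROG

Answer: R R O G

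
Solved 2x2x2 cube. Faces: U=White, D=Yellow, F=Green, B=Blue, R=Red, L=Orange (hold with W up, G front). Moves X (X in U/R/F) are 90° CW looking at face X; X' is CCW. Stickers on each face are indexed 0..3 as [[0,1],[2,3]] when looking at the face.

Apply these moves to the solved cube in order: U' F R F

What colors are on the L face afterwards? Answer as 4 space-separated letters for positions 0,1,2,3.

After move 1 (U'): U=WWWW F=OOGG R=GGRR B=RRBB L=BBOO
After move 2 (F): F=GOGO U=WWOB R=WGWR D=RGYY L=BYOY
After move 3 (R): R=WWRG U=WOOO F=GGGY D=RBYR B=BRWB
After move 4 (F): F=GGYG U=WOYY R=OWOG D=RWYR L=BROB
Query: L face = BROB

Answer: B R O B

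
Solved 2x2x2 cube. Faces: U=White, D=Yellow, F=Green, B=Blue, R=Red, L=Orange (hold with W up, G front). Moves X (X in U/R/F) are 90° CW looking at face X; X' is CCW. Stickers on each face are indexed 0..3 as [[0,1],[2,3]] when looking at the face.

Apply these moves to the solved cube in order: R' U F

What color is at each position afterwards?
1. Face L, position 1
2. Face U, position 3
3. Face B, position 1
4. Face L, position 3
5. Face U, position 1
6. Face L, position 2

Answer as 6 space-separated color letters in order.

After move 1 (R'): R=RRRR U=WBWB F=GWGW D=YGYG B=YBYB
After move 2 (U): U=WWBB F=RRGW R=YBRR B=OOYB L=GWOO
After move 3 (F): F=GRWR U=WWOW R=BBBR D=RYYG L=GYOG
Query 1: L[1] = Y
Query 2: U[3] = W
Query 3: B[1] = O
Query 4: L[3] = G
Query 5: U[1] = W
Query 6: L[2] = O

Answer: Y W O G W O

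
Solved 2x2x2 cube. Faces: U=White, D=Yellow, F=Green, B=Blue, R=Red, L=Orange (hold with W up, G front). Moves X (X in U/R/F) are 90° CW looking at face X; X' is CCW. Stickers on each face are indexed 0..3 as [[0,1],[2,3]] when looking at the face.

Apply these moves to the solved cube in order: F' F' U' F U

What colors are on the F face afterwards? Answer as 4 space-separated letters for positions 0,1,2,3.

Answer: W G G R

Derivation:
After move 1 (F'): F=GGGG U=WWRR R=YRYR D=OOYY L=OWOW
After move 2 (F'): F=GGGG U=WWYY R=OROR D=WWYY L=OROR
After move 3 (U'): U=WYWY F=ORGG R=GGOR B=ORBB L=BBOR
After move 4 (F): F=GOGR U=WYRB R=WGYR D=OGYY L=BWOW
After move 5 (U): U=RWBY F=WGGR R=ORYR B=BWBB L=GOOW
Query: F face = WGGR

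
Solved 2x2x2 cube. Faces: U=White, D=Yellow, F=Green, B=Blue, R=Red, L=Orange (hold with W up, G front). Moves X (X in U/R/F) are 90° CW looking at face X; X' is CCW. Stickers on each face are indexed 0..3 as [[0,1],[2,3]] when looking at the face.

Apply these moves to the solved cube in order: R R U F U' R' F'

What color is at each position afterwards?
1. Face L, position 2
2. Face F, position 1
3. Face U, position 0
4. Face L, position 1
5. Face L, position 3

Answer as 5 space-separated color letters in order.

Answer: O O W Y W

Derivation:
After move 1 (R): R=RRRR U=WGWG F=GYGY D=YBYB B=WBWB
After move 2 (R): R=RRRR U=WYWY F=GBGB D=YWYW B=GBGB
After move 3 (U): U=WWYY F=RRGB R=GBRR B=OOGB L=GBOO
After move 4 (F): F=GRBR U=WWOB R=YBYR D=RGYW L=GYOW
After move 5 (U'): U=WBWO F=GYBR R=GRYR B=YBGB L=OOOW
After move 6 (R'): R=RRGY U=WGWY F=GBBO D=RYYR B=WBGB
After move 7 (F'): F=BOGB U=WGRG R=YRRY D=OWYR L=OYOW
Query 1: L[2] = O
Query 2: F[1] = O
Query 3: U[0] = W
Query 4: L[1] = Y
Query 5: L[3] = W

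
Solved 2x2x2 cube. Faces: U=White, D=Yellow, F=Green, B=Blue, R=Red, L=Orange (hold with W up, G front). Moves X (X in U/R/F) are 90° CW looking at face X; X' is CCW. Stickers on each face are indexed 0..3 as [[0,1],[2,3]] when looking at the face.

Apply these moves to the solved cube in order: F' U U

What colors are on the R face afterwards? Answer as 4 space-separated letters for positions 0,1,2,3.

After move 1 (F'): F=GGGG U=WWRR R=YRYR D=OOYY L=OWOW
After move 2 (U): U=RWRW F=YRGG R=BBYR B=OWBB L=GGOW
After move 3 (U): U=RRWW F=BBGG R=OWYR B=GGBB L=YROW
Query: R face = OWYR

Answer: O W Y R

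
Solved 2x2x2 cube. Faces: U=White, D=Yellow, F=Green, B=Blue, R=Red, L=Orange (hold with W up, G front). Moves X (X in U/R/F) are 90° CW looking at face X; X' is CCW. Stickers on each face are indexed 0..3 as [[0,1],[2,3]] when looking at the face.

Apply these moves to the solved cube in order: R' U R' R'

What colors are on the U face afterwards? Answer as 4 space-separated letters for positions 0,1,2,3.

After move 1 (R'): R=RRRR U=WBWB F=GWGW D=YGYG B=YBYB
After move 2 (U): U=WWBB F=RRGW R=YBRR B=OOYB L=GWOO
After move 3 (R'): R=BRYR U=WYBO F=RWGB D=YRYW B=GOGB
After move 4 (R'): R=RRBY U=WGBG F=RYGO D=YWYB B=WORB
Query: U face = WGBG

Answer: W G B G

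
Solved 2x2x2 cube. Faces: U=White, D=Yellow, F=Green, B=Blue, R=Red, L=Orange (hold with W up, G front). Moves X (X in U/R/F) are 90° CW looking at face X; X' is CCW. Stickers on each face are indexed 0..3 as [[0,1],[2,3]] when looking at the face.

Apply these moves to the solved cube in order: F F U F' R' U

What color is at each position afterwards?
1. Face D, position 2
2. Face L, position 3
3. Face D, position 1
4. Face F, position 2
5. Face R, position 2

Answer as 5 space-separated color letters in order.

After move 1 (F): F=GGGG U=WWOO R=WRWR D=RRYY L=OYOY
After move 2 (F): F=GGGG U=WWYY R=OROR D=WWYY L=OROR
After move 3 (U): U=YWYW F=ORGG R=BBOR B=ORBB L=GGOR
After move 4 (F'): F=RGOG U=YWBO R=WBWR D=GRYY L=GWOY
After move 5 (R'): R=BRWW U=YBBO F=RWOO D=GGYG B=YRRB
After move 6 (U): U=BYOB F=BROO R=YRWW B=GWRB L=RWOY
Query 1: D[2] = Y
Query 2: L[3] = Y
Query 3: D[1] = G
Query 4: F[2] = O
Query 5: R[2] = W

Answer: Y Y G O W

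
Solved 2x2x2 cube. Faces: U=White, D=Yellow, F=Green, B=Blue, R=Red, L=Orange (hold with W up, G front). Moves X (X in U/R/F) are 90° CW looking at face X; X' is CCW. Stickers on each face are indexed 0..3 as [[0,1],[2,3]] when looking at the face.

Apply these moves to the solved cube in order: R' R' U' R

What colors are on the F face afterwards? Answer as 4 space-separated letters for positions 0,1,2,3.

After move 1 (R'): R=RRRR U=WBWB F=GWGW D=YGYG B=YBYB
After move 2 (R'): R=RRRR U=WYWY F=GBGB D=YWYW B=GBGB
After move 3 (U'): U=YYWW F=OOGB R=GBRR B=RRGB L=GBOO
After move 4 (R): R=RGRB U=YOWB F=OWGW D=YGYR B=WRYB
Query: F face = OWGW

Answer: O W G W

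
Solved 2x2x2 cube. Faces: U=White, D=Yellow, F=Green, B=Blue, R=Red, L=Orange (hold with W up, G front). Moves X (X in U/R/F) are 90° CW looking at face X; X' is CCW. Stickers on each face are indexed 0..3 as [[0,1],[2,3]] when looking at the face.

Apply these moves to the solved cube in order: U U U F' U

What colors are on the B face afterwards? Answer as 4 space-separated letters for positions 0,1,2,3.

Answer: B W B B

Derivation:
After move 1 (U): U=WWWW F=RRGG R=BBRR B=OOBB L=GGOO
After move 2 (U): U=WWWW F=BBGG R=OORR B=GGBB L=RROO
After move 3 (U): U=WWWW F=OOGG R=GGRR B=RRBB L=BBOO
After move 4 (F'): F=OGOG U=WWGR R=YGYR D=BOYY L=BWOW
After move 5 (U): U=GWRW F=YGOG R=RRYR B=BWBB L=OGOW
Query: B face = BWBB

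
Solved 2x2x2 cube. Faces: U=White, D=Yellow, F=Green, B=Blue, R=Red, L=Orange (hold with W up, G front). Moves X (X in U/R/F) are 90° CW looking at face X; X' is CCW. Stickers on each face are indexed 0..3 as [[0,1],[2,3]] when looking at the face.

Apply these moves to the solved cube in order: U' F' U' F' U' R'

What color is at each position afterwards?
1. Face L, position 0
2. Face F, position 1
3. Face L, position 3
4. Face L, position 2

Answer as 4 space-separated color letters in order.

Answer: Y Y W O

Derivation:
After move 1 (U'): U=WWWW F=OOGG R=GGRR B=RRBB L=BBOO
After move 2 (F'): F=OGOG U=WWGR R=YGYR D=BOYY L=BWOW
After move 3 (U'): U=WRWG F=BWOG R=OGYR B=YGBB L=RROW
After move 4 (F'): F=WGBO U=WROY R=OGBR D=RWYY L=RGOW
After move 5 (U'): U=RYWO F=RGBO R=WGBR B=OGBB L=YGOW
After move 6 (R'): R=GRWB U=RBWO F=RYBO D=RGYO B=YGWB
Query 1: L[0] = Y
Query 2: F[1] = Y
Query 3: L[3] = W
Query 4: L[2] = O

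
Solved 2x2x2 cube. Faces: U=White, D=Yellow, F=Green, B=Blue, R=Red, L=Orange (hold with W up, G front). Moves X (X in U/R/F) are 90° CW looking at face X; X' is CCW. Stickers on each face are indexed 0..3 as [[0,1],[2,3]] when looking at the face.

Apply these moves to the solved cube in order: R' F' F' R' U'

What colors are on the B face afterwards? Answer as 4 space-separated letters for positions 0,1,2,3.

Answer: R R W B

Derivation:
After move 1 (R'): R=RRRR U=WBWB F=GWGW D=YGYG B=YBYB
After move 2 (F'): F=WWGG U=WBRR R=GRYR D=OOYG L=OBOW
After move 3 (F'): F=WGWG U=WBGY R=OROR D=BWYG L=OROR
After move 4 (R'): R=RROO U=WYGY F=WBWY D=BGYG B=GBWB
After move 5 (U'): U=YYWG F=ORWY R=WBOO B=RRWB L=GBOR
Query: B face = RRWB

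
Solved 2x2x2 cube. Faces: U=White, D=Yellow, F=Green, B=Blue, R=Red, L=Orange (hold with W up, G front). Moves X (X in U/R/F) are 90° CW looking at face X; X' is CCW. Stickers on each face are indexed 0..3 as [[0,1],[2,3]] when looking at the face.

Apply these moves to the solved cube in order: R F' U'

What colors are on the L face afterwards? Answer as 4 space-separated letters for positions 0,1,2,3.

After move 1 (R): R=RRRR U=WGWG F=GYGY D=YBYB B=WBWB
After move 2 (F'): F=YYGG U=WGRR R=BRYR D=OOYB L=OGOW
After move 3 (U'): U=GRWR F=OGGG R=YYYR B=BRWB L=WBOW
Query: L face = WBOW

Answer: W B O W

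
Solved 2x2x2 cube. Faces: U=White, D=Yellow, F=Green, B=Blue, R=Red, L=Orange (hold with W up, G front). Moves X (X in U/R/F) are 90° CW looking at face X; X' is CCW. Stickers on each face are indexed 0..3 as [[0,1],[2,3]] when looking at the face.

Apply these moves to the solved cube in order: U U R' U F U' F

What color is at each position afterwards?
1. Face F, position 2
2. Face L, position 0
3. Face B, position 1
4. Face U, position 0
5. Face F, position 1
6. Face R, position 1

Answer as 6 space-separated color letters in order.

After move 1 (U): U=WWWW F=RRGG R=BBRR B=OOBB L=GGOO
After move 2 (U): U=WWWW F=BBGG R=OORR B=GGBB L=RROO
After move 3 (R'): R=OROR U=WBWG F=BWGW D=YBYG B=YGYB
After move 4 (U): U=WWGB F=ORGW R=YGOR B=RRYB L=BWOO
After move 5 (F): F=GOWR U=WWOW R=GGBR D=OYYG L=BYOB
After move 6 (U'): U=WWWO F=BYWR R=GOBR B=GGYB L=RROB
After move 7 (F): F=WBRY U=WWBR R=WOOR D=BGYG L=ROOY
Query 1: F[2] = R
Query 2: L[0] = R
Query 3: B[1] = G
Query 4: U[0] = W
Query 5: F[1] = B
Query 6: R[1] = O

Answer: R R G W B O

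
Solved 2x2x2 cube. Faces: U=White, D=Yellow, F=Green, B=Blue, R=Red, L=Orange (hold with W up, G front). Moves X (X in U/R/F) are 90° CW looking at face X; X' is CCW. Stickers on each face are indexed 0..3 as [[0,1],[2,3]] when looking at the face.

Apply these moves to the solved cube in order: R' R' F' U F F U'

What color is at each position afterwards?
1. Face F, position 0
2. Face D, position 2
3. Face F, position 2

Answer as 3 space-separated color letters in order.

After move 1 (R'): R=RRRR U=WBWB F=GWGW D=YGYG B=YBYB
After move 2 (R'): R=RRRR U=WYWY F=GBGB D=YWYW B=GBGB
After move 3 (F'): F=BBGG U=WYRR R=WRYR D=OOYW L=OYOW
After move 4 (U): U=RWRY F=WRGG R=GBYR B=OYGB L=BBOW
After move 5 (F): F=GWGR U=RWWB R=RBYR D=YGYW L=BOOO
After move 6 (F): F=GGRW U=RWOO R=WBBR D=YRYW L=BYOG
After move 7 (U'): U=WORO F=BYRW R=GGBR B=WBGB L=OYOG
Query 1: F[0] = B
Query 2: D[2] = Y
Query 3: F[2] = R

Answer: B Y R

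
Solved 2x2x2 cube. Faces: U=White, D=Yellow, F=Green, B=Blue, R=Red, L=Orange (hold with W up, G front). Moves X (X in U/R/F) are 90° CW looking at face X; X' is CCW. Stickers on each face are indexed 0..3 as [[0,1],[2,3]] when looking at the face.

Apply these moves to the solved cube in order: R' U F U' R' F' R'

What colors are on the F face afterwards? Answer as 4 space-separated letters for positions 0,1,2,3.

Answer: W Y G G

Derivation:
After move 1 (R'): R=RRRR U=WBWB F=GWGW D=YGYG B=YBYB
After move 2 (U): U=WWBB F=RRGW R=YBRR B=OOYB L=GWOO
After move 3 (F): F=GRWR U=WWOW R=BBBR D=RYYG L=GYOG
After move 4 (U'): U=WWWO F=GYWR R=GRBR B=BBYB L=OOOG
After move 5 (R'): R=RRGB U=WYWB F=GWWO D=RYYR B=GBYB
After move 6 (F'): F=WOGW U=WYRG R=YRRB D=OGYR L=OBOW
After move 7 (R'): R=RBYR U=WYRG F=WYGG D=OOYW B=RBGB
Query: F face = WYGG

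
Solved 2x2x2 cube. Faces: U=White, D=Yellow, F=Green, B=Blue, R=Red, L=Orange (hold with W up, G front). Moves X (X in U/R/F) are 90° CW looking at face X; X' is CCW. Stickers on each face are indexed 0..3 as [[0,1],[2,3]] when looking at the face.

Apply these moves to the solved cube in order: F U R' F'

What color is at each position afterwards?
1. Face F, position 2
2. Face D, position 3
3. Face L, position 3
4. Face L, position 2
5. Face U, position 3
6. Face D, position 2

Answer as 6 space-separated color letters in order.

After move 1 (F): F=GGGG U=WWOO R=WRWR D=RRYY L=OYOY
After move 2 (U): U=OWOW F=WRGG R=BBWR B=OYBB L=GGOY
After move 3 (R'): R=BRBW U=OBOO F=WWGW D=RRYG B=YYRB
After move 4 (F'): F=WWWG U=OBBB R=RRRW D=GYYG L=GOOO
Query 1: F[2] = W
Query 2: D[3] = G
Query 3: L[3] = O
Query 4: L[2] = O
Query 5: U[3] = B
Query 6: D[2] = Y

Answer: W G O O B Y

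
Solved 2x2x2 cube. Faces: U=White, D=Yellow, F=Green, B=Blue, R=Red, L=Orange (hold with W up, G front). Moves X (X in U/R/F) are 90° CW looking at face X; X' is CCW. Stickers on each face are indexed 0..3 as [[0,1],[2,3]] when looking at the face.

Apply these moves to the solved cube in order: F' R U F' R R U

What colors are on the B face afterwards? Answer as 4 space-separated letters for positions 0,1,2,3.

After move 1 (F'): F=GGGG U=WWRR R=YRYR D=OOYY L=OWOW
After move 2 (R): R=YYRR U=WGRG F=GOGY D=OBYB B=RBWB
After move 3 (U): U=RWGG F=YYGY R=RBRR B=OWWB L=GOOW
After move 4 (F'): F=YYYG U=RWRR R=BBOR D=OWYB L=GGOG
After move 5 (R): R=OBRB U=RYRG F=YWYB D=OWYO B=RWWB
After move 6 (R): R=ROBB U=RWRB F=YWYO D=OWYR B=GWYB
After move 7 (U): U=RRBW F=ROYO R=GWBB B=GGYB L=YWOG
Query: B face = GGYB

Answer: G G Y B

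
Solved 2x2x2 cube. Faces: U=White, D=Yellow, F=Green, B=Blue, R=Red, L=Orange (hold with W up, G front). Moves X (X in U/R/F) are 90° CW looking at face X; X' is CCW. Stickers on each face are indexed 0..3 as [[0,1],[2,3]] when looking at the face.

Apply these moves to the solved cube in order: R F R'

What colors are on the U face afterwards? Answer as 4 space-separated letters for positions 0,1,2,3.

Answer: W W O W

Derivation:
After move 1 (R): R=RRRR U=WGWG F=GYGY D=YBYB B=WBWB
After move 2 (F): F=GGYY U=WGOO R=WRGR D=RRYB L=OYOB
After move 3 (R'): R=RRWG U=WWOW F=GGYO D=RGYY B=BBRB
Query: U face = WWOW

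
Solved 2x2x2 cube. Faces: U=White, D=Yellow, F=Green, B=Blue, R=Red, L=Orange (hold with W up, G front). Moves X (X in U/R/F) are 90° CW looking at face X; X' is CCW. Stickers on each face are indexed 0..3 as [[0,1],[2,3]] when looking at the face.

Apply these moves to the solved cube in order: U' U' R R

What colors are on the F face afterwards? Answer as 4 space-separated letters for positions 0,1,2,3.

After move 1 (U'): U=WWWW F=OOGG R=GGRR B=RRBB L=BBOO
After move 2 (U'): U=WWWW F=BBGG R=OORR B=GGBB L=RROO
After move 3 (R): R=RORO U=WBWG F=BYGY D=YBYG B=WGWB
After move 4 (R): R=RROO U=WYWY F=BBGG D=YWYW B=GGBB
Query: F face = BBGG

Answer: B B G G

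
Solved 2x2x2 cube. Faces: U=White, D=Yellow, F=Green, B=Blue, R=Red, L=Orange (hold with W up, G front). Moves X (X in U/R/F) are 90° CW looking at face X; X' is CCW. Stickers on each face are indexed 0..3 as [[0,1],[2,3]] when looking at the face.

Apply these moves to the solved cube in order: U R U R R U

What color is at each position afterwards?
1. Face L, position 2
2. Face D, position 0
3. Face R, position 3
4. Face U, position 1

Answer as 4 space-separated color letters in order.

After move 1 (U): U=WWWW F=RRGG R=BBRR B=OOBB L=GGOO
After move 2 (R): R=RBRB U=WRWG F=RYGY D=YBYO B=WOWB
After move 3 (U): U=WWGR F=RBGY R=WORB B=GGWB L=RYOO
After move 4 (R): R=RWBO U=WBGY F=RBGO D=YWYG B=RGWB
After move 5 (R): R=BROW U=WBGO F=RWGG D=YWYR B=YGBB
After move 6 (U): U=GWOB F=BRGG R=YGOW B=RYBB L=RWOO
Query 1: L[2] = O
Query 2: D[0] = Y
Query 3: R[3] = W
Query 4: U[1] = W

Answer: O Y W W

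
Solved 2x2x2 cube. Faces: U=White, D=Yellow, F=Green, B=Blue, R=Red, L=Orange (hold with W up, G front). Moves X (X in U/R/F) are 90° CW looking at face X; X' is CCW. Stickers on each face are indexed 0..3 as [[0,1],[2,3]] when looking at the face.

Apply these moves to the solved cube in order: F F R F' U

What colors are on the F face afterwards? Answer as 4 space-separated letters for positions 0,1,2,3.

After move 1 (F): F=GGGG U=WWOO R=WRWR D=RRYY L=OYOY
After move 2 (F): F=GGGG U=WWYY R=OROR D=WWYY L=OROR
After move 3 (R): R=OORR U=WGYG F=GWGY D=WBYB B=YBWB
After move 4 (F'): F=WYGG U=WGOR R=BOWR D=RRYB L=OGOY
After move 5 (U): U=OWRG F=BOGG R=YBWR B=OGWB L=WYOY
Query: F face = BOGG

Answer: B O G G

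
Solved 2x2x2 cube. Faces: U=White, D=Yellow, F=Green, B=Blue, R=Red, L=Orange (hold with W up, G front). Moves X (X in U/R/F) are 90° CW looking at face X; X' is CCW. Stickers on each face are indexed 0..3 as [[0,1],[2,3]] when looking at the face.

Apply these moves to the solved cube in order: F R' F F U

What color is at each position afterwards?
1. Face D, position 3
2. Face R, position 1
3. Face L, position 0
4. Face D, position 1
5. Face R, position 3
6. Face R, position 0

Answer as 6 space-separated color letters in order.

After move 1 (F): F=GGGG U=WWOO R=WRWR D=RRYY L=OYOY
After move 2 (R'): R=RRWW U=WBOB F=GWGO D=RGYG B=YBRB
After move 3 (F): F=GGOW U=WBYY R=ORBW D=WRYG L=OROG
After move 4 (F): F=OGWG U=WBGR R=YRYW D=BOYG L=OWOR
After move 5 (U): U=GWRB F=YRWG R=YBYW B=OWRB L=OGOR
Query 1: D[3] = G
Query 2: R[1] = B
Query 3: L[0] = O
Query 4: D[1] = O
Query 5: R[3] = W
Query 6: R[0] = Y

Answer: G B O O W Y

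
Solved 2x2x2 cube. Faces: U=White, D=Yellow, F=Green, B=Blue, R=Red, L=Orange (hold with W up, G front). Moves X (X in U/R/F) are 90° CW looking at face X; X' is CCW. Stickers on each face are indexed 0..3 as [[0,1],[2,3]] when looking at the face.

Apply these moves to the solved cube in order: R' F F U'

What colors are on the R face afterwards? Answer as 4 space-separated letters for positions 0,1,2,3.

After move 1 (R'): R=RRRR U=WBWB F=GWGW D=YGYG B=YBYB
After move 2 (F): F=GGWW U=WBOO R=WRBR D=RRYG L=OYOG
After move 3 (F): F=WGWG U=WBGY R=OROR D=BWYG L=OROR
After move 4 (U'): U=BYWG F=ORWG R=WGOR B=ORYB L=YBOR
Query: R face = WGOR

Answer: W G O R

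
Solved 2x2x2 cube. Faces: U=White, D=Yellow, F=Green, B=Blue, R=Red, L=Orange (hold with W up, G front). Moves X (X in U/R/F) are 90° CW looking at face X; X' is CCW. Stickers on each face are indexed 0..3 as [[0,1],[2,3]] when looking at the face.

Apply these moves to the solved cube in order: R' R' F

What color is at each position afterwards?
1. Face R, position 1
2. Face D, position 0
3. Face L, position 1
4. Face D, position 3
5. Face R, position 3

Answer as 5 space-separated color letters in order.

After move 1 (R'): R=RRRR U=WBWB F=GWGW D=YGYG B=YBYB
After move 2 (R'): R=RRRR U=WYWY F=GBGB D=YWYW B=GBGB
After move 3 (F): F=GGBB U=WYOO R=WRYR D=RRYW L=OYOW
Query 1: R[1] = R
Query 2: D[0] = R
Query 3: L[1] = Y
Query 4: D[3] = W
Query 5: R[3] = R

Answer: R R Y W R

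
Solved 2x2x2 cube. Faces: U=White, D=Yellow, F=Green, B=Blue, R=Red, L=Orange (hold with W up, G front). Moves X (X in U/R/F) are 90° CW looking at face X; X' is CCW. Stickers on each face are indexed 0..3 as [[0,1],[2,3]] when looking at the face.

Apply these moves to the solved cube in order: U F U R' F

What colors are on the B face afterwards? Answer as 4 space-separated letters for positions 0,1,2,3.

After move 1 (U): U=WWWW F=RRGG R=BBRR B=OOBB L=GGOO
After move 2 (F): F=GRGR U=WWOG R=WBWR D=RBYY L=GYOY
After move 3 (U): U=OWGW F=WBGR R=OOWR B=GYBB L=GROY
After move 4 (R'): R=OROW U=OBGG F=WWGW D=RBYR B=YYBB
After move 5 (F): F=GWWW U=OBYR R=GRGW D=OOYR L=GROB
Query: B face = YYBB

Answer: Y Y B B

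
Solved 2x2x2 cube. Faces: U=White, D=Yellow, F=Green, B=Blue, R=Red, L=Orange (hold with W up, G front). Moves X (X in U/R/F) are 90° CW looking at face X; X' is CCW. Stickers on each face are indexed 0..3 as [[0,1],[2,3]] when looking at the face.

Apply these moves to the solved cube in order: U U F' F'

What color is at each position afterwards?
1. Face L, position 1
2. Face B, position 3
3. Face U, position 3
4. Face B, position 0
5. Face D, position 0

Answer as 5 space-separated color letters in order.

After move 1 (U): U=WWWW F=RRGG R=BBRR B=OOBB L=GGOO
After move 2 (U): U=WWWW F=BBGG R=OORR B=GGBB L=RROO
After move 3 (F'): F=BGBG U=WWOR R=YOYR D=ROYY L=RWOW
After move 4 (F'): F=GGBB U=WWYY R=OORR D=WWYY L=RROO
Query 1: L[1] = R
Query 2: B[3] = B
Query 3: U[3] = Y
Query 4: B[0] = G
Query 5: D[0] = W

Answer: R B Y G W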